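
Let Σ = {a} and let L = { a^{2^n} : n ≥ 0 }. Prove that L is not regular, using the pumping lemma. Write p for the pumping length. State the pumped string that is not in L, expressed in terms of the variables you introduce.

a^{2^p+k}

Suppose for contradiction that L is regular, and let p be the pumping length.
Take w = a^{2^p} ∈ L with |w| = 2^p ≥ p.
By the pumping lemma, w = xyz with |xy| ≤ p and y is nonempty.
Then y = a^k for some k with 1 ≤ k ≤ p.
Pump with i = 2: xy^2z = a^{2^p+k}. Since 1 ≤ k ≤ p < 2^p, we have 2^p < 2^p+k < 2^{p+1}, so 2^p+k is not a power of 2. So xy^2z ∉ L.
This is a contradiction; hence L is not regular.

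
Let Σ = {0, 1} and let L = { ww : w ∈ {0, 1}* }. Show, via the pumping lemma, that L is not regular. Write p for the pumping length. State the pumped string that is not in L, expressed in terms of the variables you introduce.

0^{p+k} 1^p 0^p 1^p

Suppose for contradiction that L is regular, and let p be the pumping length.
Take w = 0^p 1^p 0^p 1^p = uu where u = 0^p1^p; then w ∈ L and |w| = 4p ≥ p.
Write w = xyz as guaranteed by the lemma, with |xy| ≤ p and |y| ≥ 1.
The first p characters of w are 0's, so xy (and hence y) consists only of 0's. Write y = 0^k, 1 ≤ k ≤ p.
Pump with i = 2: xy^2z = 0^{p+k} 1^p 0^p 1^p, of length 4p+k. Suppose this equals vv. The string starts with 0 and ends with 1, so v does too; thus the boundary between the two copies of v is a 1→0 transition. There is exactly one such transition, at position 2p+k, so |v| = 2p+k and |vv| = 4p+2k ≠ 4p+k since k ≥ 1. So xy^2z ∉ L.
Contradiction. Therefore L is not regular.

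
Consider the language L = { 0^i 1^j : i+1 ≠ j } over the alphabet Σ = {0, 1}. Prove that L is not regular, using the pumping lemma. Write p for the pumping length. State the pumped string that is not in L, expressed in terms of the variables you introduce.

Assume L is regular; let p be its pumping constant.
Choose w = 0^p 1^{p+p!+1}. Since p ≠ (p+p!+1)-1 = p+p!, w ∈ L; and |w| ≥ p.
Write w = xyz as guaranteed by the lemma, with |xy| ≤ p and |y| > 0.
Since the first p symbols of w are all 0's and |xy| ≤ p, y lies entirely in the leading 0-block: y = 0^k for some k with 1 ≤ k ≤ p.
Since 1 ≤ k ≤ p, k divides p!; set t = 1 + p!/k. Then xy^t z has p + (p!/k)·k = p + p! copies of 0. Now the 0-count is p+p! and (1-count)-1 = (p+p!+1)-1 = p+p!, so i+1 ≠ j fails. So xy^t z = 0^{p+p!} 1^{p+p!+1} ∉ L.
Contradiction. Therefore L is not regular.

0^{p+p!} 1^{p+p!+1}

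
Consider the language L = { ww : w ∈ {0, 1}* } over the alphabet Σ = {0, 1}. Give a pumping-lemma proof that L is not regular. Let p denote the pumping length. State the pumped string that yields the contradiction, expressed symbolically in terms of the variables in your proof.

0^{p+k} 1^p 0^p 1^p

Assume L is regular. Let p be the pumping length given by the pumping lemma.
Take w = 0^p 1^p 0^p 1^p = uu where u = 0^p1^p; then w ∈ L and |w| = 4p ≥ p.
The pumping lemma gives a decomposition w = xyz where |xy| ≤ p and |y| ≥ 1.
The first p characters of w are 0's, so xy (and hence y) consists only of 0's. Write y = 0^k, 1 ≤ k ≤ p.
Pump with i = 2: xy^2z = 0^{p+k} 1^p 0^p 1^p, of length 4p+k. Suppose this equals vv. The string starts with 0 and ends with 1, so v does too; thus the boundary between the two copies of v is a 1→0 transition. There is exactly one such transition, at position 2p+k, so |v| = 2p+k and |vv| = 4p+2k ≠ 4p+k since k ≥ 1. So xy^2z ∉ L.
Contradiction. Therefore L is not regular.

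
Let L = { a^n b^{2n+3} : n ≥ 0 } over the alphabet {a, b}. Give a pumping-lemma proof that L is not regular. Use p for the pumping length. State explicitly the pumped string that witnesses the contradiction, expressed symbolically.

Assume L is regular; let p be its pumping constant.
Let w = a^p b^{2p+3} ∈ L; note |w| = 3p+3 ≥ p.
Write w = xyz as guaranteed by the lemma, with |xy| ≤ p and |y| ≥ 1.
Since the first p symbols of w are all a's and |xy| ≤ p, y lies entirely in the leading a-block: y = a^k for some k with 1 ≤ k ≤ p.
Pump with i = 2: xy^2z = a^{p+k} b^{2p+3}. For this to lie in L we would need 2p+3 = 2(p+k)+3, which forces k = 0. But k ≥ 1, so xy^2z ∉ L.
Contradiction. Therefore L is not regular.

a^{p+k} b^{2p+3}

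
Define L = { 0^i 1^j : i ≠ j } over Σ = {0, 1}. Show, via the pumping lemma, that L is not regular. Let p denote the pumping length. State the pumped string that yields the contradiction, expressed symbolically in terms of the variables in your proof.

0^{p+p!} 1^{p+p!}

Toward a contradiction, assume L is regular with pumping length p.
Choose w = 0^p 1^{p+p!}. Since p ≠ p+p!, w ∈ L; and |w| ≥ p.
Write w = xyz as guaranteed by the lemma, with |xy| ≤ p and |y| > 0.
Since the first p symbols of w are all 0's and |xy| ≤ p, y lies entirely in the leading 0-block: y = 0^k for some k with 1 ≤ k ≤ p.
Since 1 ≤ k ≤ p, k divides p!; set t = 1 + p!/k. Then xy^t z has p + (p!/k)·k = p + p! copies of 0. Now the 0-count equals the 1-count, so i ≠ j fails. So xy^t z = 0^{p+p!} 1^{p+p!} ∉ L.
This contradicts the pumping lemma, so L is not regular.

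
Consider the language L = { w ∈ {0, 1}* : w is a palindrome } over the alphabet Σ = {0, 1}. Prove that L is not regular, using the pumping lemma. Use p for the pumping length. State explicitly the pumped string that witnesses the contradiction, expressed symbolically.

Toward a contradiction, assume L is regular with pumping length p.
Take w = 0^p 1 0^p, a palindrome of length 2p+1 ≥ p.
The pumping lemma gives a decomposition w = xyz where |xy| ≤ p and |y| ≥ 1.
The first p characters of w are 0's, so xy (and hence y) consists only of 0's. Write y = 0^k, 1 ≤ k ≤ p.
Pump with i = 2: xy^2z = 0^{p+k} 1 0^p. Its reverse is 0^p 1 0^{p+k}, which differs from xy^2z since k ≥ 1. So xy^2z is not a palindrome and xy^2z ∉ L.
This is a contradiction; hence L is not regular.

0^{p+k} 1 0^p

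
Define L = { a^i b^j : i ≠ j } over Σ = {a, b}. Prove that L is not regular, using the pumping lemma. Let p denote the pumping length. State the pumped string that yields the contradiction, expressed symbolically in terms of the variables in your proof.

a^{p+p!} b^{p+p!}

Assume L is regular. Let p be the pumping length given by the pumping lemma.
Choose w = a^p b^{p+p!}. Since p ≠ p+p!, w ∈ L; and |w| ≥ p.
By the pumping lemma, w = xyz with |xy| ≤ p and |y| ≥ 1.
Since the first p symbols of w are all a's and |xy| ≤ p, y lies entirely in the leading a-block: y = a^k for some k with 1 ≤ k ≤ p.
Since 1 ≤ k ≤ p, k divides p!; set t = 1 + p!/k. Then xy^t z has p + (p!/k)·k = p + p! copies of a. Now the a-count equals the b-count, so i ≠ j fails. So xy^t z = a^{p+p!} b^{p+p!} ∉ L.
Contradiction. Therefore L is not regular.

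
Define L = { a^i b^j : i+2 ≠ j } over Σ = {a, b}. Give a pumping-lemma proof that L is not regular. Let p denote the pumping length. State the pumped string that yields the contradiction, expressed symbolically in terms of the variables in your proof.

Assume L is regular; let p be its pumping constant.
Choose w = a^p b^{p+p!+2}. Since p ≠ (p+p!+2)-2 = p+p!, w ∈ L; and |w| ≥ p.
The pumping lemma gives a decomposition w = xyz where |xy| ≤ p and |y| > 0.
The first p characters of w are a's, so xy (and hence y) consists only of a's. Write y = a^k, 1 ≤ k ≤ p.
Since 1 ≤ k ≤ p, k divides p!; set t = 1 + p!/k. Then xy^t z has p + (p!/k)·k = p + p! copies of a. Now the a-count is p+p! and (b-count)-2 = (p+p!+2)-2 = p+p!, so i+2 ≠ j fails. So xy^t z = a^{p+p!} b^{p+p!+2} ∉ L.
Contradiction. Therefore L is not regular.

a^{p+p!} b^{p+p!+2}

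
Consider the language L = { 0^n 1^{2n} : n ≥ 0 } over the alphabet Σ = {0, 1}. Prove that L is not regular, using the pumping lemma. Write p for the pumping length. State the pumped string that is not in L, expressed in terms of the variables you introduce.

Assume L is regular. Let p be the pumping length given by the pumping lemma.
Choose w = 0^p 1^{2p}, which is in L with |w| = 3p ≥ p.
The pumping lemma gives a decomposition w = xyz where |xy| ≤ p and |y| > 0.
Because |xy| ≤ p and w begins with p copies of 0, we have y = 0^k with 1 ≤ k ≤ p.
Pump with i = 2: xy^2z = 0^{p+k} 1^{2p}. For this to lie in L we would need 2p = 2(p+k), which forces k = 0. But k ≥ 1, so xy^2z ∉ L.
This is a contradiction; hence L is not regular.

0^{p+k} 1^{2p}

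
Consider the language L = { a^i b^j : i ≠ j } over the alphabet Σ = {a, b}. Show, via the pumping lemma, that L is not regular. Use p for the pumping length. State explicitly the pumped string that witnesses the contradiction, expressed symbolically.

Suppose for contradiction that L is regular, and let p be the pumping length.
Choose w = a^p b^{p+p!}. Since p ≠ p+p!, w ∈ L; and |w| ≥ p.
Write w = xyz as guaranteed by the lemma, with |xy| ≤ p and |y| ≥ 1.
Since the first p symbols of w are all a's and |xy| ≤ p, y lies entirely in the leading a-block: y = a^k for some k with 1 ≤ k ≤ p.
Since 1 ≤ k ≤ p, k divides p!; set t = 1 + p!/k. Then xy^t z has p + (p!/k)·k = p + p! copies of a. Now the a-count equals the b-count, so i ≠ j fails. So xy^t z = a^{p+p!} b^{p+p!} ∉ L.
Contradiction. Therefore L is not regular.

a^{p+p!} b^{p+p!}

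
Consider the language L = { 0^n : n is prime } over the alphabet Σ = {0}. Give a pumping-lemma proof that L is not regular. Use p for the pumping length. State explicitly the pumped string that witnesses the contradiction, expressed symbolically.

0^{q(1+k)}

Assume L is regular; let p be its pumping constant.
Let q be a prime with q ≥ p+2 (infinitely many primes exist), and take w = 0^q ∈ L with |w| = q ≥ p.
By the pumping lemma, w = xyz with |xy| ≤ p and |y| ≥ 1.
Then y = 0^k for some k with 1 ≤ k ≤ p.
Since 1 ≤ k ≤ p, |xz| = q-k. Pump with i = q+1: |xy^{q+1}z| = (q-k)+(q+1)k = q+qk = q(1+k), which is composite (both factors ≥ 2). So xy^{q+1}z = 0^{q(1+k)} ∉ L.
This contradicts the pumping lemma, so L is not regular.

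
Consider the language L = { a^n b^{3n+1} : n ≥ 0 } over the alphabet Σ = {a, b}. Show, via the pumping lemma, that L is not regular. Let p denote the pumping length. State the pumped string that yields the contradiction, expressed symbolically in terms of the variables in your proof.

Assume L is regular. Let p be the pumping length given by the pumping lemma.
Take w = a^p b^{3p+1}. Then w ∈ L and |w| = 4p+1 ≥ p.
Write w = xyz as guaranteed by the lemma, with |xy| ≤ p and |y| > 0.
The first p characters of w are a's, so xy (and hence y) consists only of a's. Write y = a^k, 1 ≤ k ≤ p.
Pump with i = 2: xy^2z = a^{p+k} b^{3p+1}. For this to lie in L we would need 3p+1 = 3(p+k)+1, which forces k = 0. But k ≥ 1, so xy^2z ∉ L.
This is a contradiction; hence L is not regular.

a^{p+k} b^{3p+1}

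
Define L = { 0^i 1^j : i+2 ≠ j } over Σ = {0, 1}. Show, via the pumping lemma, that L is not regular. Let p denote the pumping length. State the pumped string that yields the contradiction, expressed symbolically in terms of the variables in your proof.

0^{p+p!} 1^{p+p!+2}

Assume L is regular. Let p be the pumping length given by the pumping lemma.
Choose w = 0^p 1^{p+p!+2}. Since p ≠ (p+p!+2)-2 = p+p!, w ∈ L; and |w| ≥ p.
The pumping lemma gives a decomposition w = xyz where |xy| ≤ p and y is nonempty.
The first p characters of w are 0's, so xy (and hence y) consists only of 0's. Write y = 0^k, 1 ≤ k ≤ p.
Since 1 ≤ k ≤ p, k divides p!; set t = 1 + p!/k. Then xy^t z has p + (p!/k)·k = p + p! copies of 0. Now the 0-count is p+p! and (1-count)-2 = (p+p!+2)-2 = p+p!, so i+2 ≠ j fails. So xy^t z = 0^{p+p!} 1^{p+p!+2} ∉ L.
This contradicts the pumping lemma, so L is not regular.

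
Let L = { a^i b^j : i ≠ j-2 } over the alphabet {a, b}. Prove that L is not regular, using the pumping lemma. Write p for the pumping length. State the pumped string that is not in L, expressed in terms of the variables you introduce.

a^{p+p!} b^{p+p!+2}

Toward a contradiction, assume L is regular with pumping length p.
Choose w = a^p b^{p+p!+2}. Since p ≠ (p+p!+2)-2 = p+p!, w ∈ L; and |w| ≥ p.
By the pumping lemma, w = xyz with |xy| ≤ p and y is nonempty.
Since the first p symbols of w are all a's and |xy| ≤ p, y lies entirely in the leading a-block: y = a^k for some k with 1 ≤ k ≤ p.
Since 1 ≤ k ≤ p, k divides p!; set t = 1 + p!/k. Then xy^t z has p + (p!/k)·k = p + p! copies of a. Now the a-count is p+p! and (b-count)-2 = (p+p!+2)-2 = p+p!, so i ≠ j-2 fails. So xy^t z = a^{p+p!} b^{p+p!+2} ∉ L.
This contradicts the pumping lemma, so L is not regular.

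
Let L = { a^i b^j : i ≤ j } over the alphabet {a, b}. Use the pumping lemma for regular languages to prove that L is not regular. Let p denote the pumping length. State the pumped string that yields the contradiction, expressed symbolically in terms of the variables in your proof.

a^{p+k} b^p

Assume L is regular. Let p be the pumping length given by the pumping lemma.
Choose w = a^p b^p ∈ L, with |w| = 2p ≥ p.
By the pumping lemma, w = xyz with |xy| ≤ p and |y| ≥ 1.
Since the first p symbols of w are all a's and |xy| ≤ p, y lies entirely in the leading a-block: y = a^k for some k with 1 ≤ k ≤ p.
Consider xy^2z = a^{p+k} b^p. Since k ≥ 1, the a-count p+k exceeds the b-count p, so i ≤ j fails; thus xy^2z ∉ L.
This is a contradiction; hence L is not regular.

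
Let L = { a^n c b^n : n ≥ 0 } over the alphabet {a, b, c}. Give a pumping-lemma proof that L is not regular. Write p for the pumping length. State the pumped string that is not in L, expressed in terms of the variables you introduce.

a^{p+k} c b^p

Assume L is regular. Let p be the pumping length given by the pumping lemma.
Take w = a^p c b^p ∈ L with |w| = 2p+1 ≥ p.
Write w = xyz as guaranteed by the lemma, with |xy| ≤ p and |y| > 0.
Because |xy| ≤ p and w begins with p copies of a, we have y = a^k with 1 ≤ k ≤ p.
Pump with i = 2: xy^2z = a^{p+k} c b^p, which would require p+k = p. But k ≥ 1, so xy^2z ∉ L.
This contradicts the pumping lemma, so L is not regular.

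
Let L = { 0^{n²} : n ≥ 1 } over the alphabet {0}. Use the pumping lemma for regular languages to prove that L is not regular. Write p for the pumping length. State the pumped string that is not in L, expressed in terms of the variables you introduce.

0^{p²+k}

Assume L is regular; let p be its pumping constant.
Take w = 0^{p²} ∈ L with |w| = p² ≥ p.
Write w = xyz as guaranteed by the lemma, with |xy| ≤ p and y is nonempty.
Then y = 0^k for some k with 1 ≤ k ≤ p.
Pump with i = 2: xy^2z = 0^{p²+k}. Since 1 ≤ k ≤ p, p² < p²+k ≤ p²+p < (p+1)², so p²+k lies strictly between consecutive squares and is not a perfect square. So xy^2z ∉ L.
This contradicts the pumping lemma, so L is not regular.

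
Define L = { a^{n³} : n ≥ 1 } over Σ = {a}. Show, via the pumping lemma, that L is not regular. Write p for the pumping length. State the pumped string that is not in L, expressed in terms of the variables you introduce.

Suppose for contradiction that L is regular, and let p be the pumping length.
Take w = a^{p³} ∈ L with |w| = p³ ≥ p.
Write w = xyz as guaranteed by the lemma, with |xy| ≤ p and |y| ≥ 1.
Then y = a^k for some k with 1 ≤ k ≤ p.
Pump with i = 2: xy^2z = a^{p³+k}. Since 1 ≤ k ≤ p, p³ < p³+k ≤ p³+p < p³+3p²+3p+1 = (p+1)³, so p³+k is not a perfect cube. So xy^2z ∉ L.
This is a contradiction; hence L is not regular.

a^{p³+k}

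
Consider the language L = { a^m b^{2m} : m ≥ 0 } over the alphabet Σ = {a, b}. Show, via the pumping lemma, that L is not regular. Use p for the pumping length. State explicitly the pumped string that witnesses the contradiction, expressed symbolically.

a^{p+k} b^{2p}

Toward a contradiction, assume L is regular with pumping length p.
Take w = a^p b^{2p}. Then w ∈ L and |w| = 3p ≥ p.
Write w = xyz as guaranteed by the lemma, with |xy| ≤ p and |y| > 0.
Because |xy| ≤ p and w begins with p copies of a, we have y = a^k with 1 ≤ k ≤ p.
Pump with i = 2: xy^2z = a^{p+k} b^{2p}. For this to lie in L we would need 2p = 2(p+k), which forces k = 0. But k ≥ 1, so xy^2z ∉ L.
This contradicts the pumping lemma, so L is not regular.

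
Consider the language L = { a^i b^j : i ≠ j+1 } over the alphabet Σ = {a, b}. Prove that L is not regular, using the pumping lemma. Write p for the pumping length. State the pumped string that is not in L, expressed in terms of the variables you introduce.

Suppose for contradiction that L is regular, and let p be the pumping length.
Choose w = a^p b^{p+p!-1}. Since p ≠ (p+p!-1)+1 = p+p!, w ∈ L; and |w| ≥ p.
By the pumping lemma, w = xyz with |xy| ≤ p and y is nonempty.
Because |xy| ≤ p and w begins with p copies of a, we have y = a^k with 1 ≤ k ≤ p.
Since 1 ≤ k ≤ p, k divides p!; set t = 1 + p!/k. Then xy^t z has p + (p!/k)·k = p + p! copies of a. Now the a-count is p+p! and (b-count)+1 = (p+p!-1)+1 = p+p!, so i ≠ j+1 fails. So xy^t z = a^{p+p!} b^{p+p!-1} ∉ L.
This contradicts the pumping lemma, so L is not regular.

a^{p+p!} b^{p+p!-1}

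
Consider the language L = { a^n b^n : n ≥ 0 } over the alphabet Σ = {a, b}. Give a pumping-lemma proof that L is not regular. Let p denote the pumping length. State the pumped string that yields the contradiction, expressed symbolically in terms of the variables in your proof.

a^{p+k} b^p

Toward a contradiction, assume L is regular with pumping length p.
Let w = a^p b^p ∈ L; note |w| = 2p ≥ p.
By the pumping lemma, w = xyz with |xy| ≤ p and |y| > 0.
The first p characters of w are a's, so xy (and hence y) consists only of a's. Write y = a^k, 1 ≤ k ≤ p.
Pump with i = 2: xy^2z = a^{p+k} b^p. For this to lie in L we would need p = p+k, which forces k = 0. But k ≥ 1, so xy^2z ∉ L.
This contradicts the pumping lemma, so L is not regular.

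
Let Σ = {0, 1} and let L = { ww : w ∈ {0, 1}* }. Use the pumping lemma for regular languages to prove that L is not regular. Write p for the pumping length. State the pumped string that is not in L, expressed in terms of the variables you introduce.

Toward a contradiction, assume L is regular with pumping length p.
Take w = 0^p 1^p 0^p 1^p = uu where u = 0^p1^p; then w ∈ L and |w| = 4p ≥ p.
By the pumping lemma, w = xyz with |xy| ≤ p and |y| ≥ 1.
Since the first p symbols of w are all 0's and |xy| ≤ p, y lies entirely in the leading 0-block: y = 0^k for some k with 1 ≤ k ≤ p.
Pump with i = 2: xy^2z = 0^{p+k} 1^p 0^p 1^p, of length 4p+k. Suppose this equals vv. The string starts with 0 and ends with 1, so v does too; thus the boundary between the two copies of v is a 1→0 transition. There is exactly one such transition, at position 2p+k, so |v| = 2p+k and |vv| = 4p+2k ≠ 4p+k since k ≥ 1. So xy^2z ∉ L.
Contradiction. Therefore L is not regular.

0^{p+k} 1^p 0^p 1^p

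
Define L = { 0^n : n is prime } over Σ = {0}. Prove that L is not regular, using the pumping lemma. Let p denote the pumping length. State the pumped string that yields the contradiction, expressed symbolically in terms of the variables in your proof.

Assume L is regular. Let p be the pumping length given by the pumping lemma.
Let q be a prime with q ≥ p+2 (infinitely many primes exist), and take w = 0^q ∈ L with |w| = q ≥ p.
By the pumping lemma, w = xyz with |xy| ≤ p and |y| ≥ 1.
Then y = 0^k for some k with 1 ≤ k ≤ p.
Since 1 ≤ k ≤ p, |xz| = q-k. Pump with i = q+1: |xy^{q+1}z| = (q-k)+(q+1)k = q+qk = q(1+k), which is composite (both factors ≥ 2). So xy^{q+1}z = 0^{q(1+k)} ∉ L.
This is a contradiction; hence L is not regular.

0^{q(1+k)}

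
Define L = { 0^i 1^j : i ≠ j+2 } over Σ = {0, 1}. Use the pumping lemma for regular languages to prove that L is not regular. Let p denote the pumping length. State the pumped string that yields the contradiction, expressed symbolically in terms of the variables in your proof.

0^{p+p!} 1^{p+p!-2}

Assume L is regular. Let p be the pumping length given by the pumping lemma.
Choose w = 0^p 1^{p+p!-2}. Since p ≠ (p+p!-2)+2 = p+p!, w ∈ L; and |w| ≥ p.
Write w = xyz as guaranteed by the lemma, with |xy| ≤ p and |y| ≥ 1.
Since the first p symbols of w are all 0's and |xy| ≤ p, y lies entirely in the leading 0-block: y = 0^k for some k with 1 ≤ k ≤ p.
Since 1 ≤ k ≤ p, k divides p!; set t = 1 + p!/k. Then xy^t z has p + (p!/k)·k = p + p! copies of 0. Now the 0-count is p+p! and (1-count)+2 = (p+p!-2)+2 = p+p!, so i ≠ j+2 fails. So xy^t z = 0^{p+p!} 1^{p+p!-2} ∉ L.
This contradicts the pumping lemma, so L is not regular.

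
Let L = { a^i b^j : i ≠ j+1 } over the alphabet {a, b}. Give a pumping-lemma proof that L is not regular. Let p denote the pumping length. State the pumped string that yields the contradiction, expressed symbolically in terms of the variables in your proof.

a^{p+p!} b^{p+p!-1}

Assume L is regular; let p be its pumping constant.
Choose w = a^p b^{p+p!-1}. Since p ≠ (p+p!-1)+1 = p+p!, w ∈ L; and |w| ≥ p.
The pumping lemma gives a decomposition w = xyz where |xy| ≤ p and |y| > 0.
Because |xy| ≤ p and w begins with p copies of a, we have y = a^k with 1 ≤ k ≤ p.
Since 1 ≤ k ≤ p, k divides p!; set t = 1 + p!/k. Then xy^t z has p + (p!/k)·k = p + p! copies of a. Now the a-count is p+p! and (b-count)+1 = (p+p!-1)+1 = p+p!, so i ≠ j+1 fails. So xy^t z = a^{p+p!} b^{p+p!-1} ∉ L.
Contradiction. Therefore L is not regular.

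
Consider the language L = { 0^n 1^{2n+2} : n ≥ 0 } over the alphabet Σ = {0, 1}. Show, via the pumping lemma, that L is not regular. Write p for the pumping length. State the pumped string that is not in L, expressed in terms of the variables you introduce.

Assume L is regular; let p be its pumping constant.
Take w = 0^p 1^{2p+2}. Then w ∈ L and |w| = 3p+2 ≥ p.
By the pumping lemma, w = xyz with |xy| ≤ p and y is nonempty.
The first p characters of w are 0's, so xy (and hence y) consists only of 0's. Write y = 0^k, 1 ≤ k ≤ p.
Pump with i = 2: xy^2z = 0^{p+k} 1^{2p+2}. For this to lie in L we would need 2p+2 = 2(p+k)+2, which forces k = 0. But k ≥ 1, so xy^2z ∉ L.
This is a contradiction; hence L is not regular.

0^{p+k} 1^{2p+2}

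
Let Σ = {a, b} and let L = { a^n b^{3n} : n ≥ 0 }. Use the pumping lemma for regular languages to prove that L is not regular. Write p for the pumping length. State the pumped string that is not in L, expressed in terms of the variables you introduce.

Suppose for contradiction that L is regular, and let p be the pumping length.
Let w = a^p b^{3p} ∈ L; note |w| = 4p ≥ p.
Write w = xyz as guaranteed by the lemma, with |xy| ≤ p and |y| ≥ 1.
Since the first p symbols of w are all a's and |xy| ≤ p, y lies entirely in the leading a-block: y = a^k for some k with 1 ≤ k ≤ p.
Pump with i = 2: xy^2z = a^{p+k} b^{3p}. For this to lie in L we would need 3p = 3(p+k), which forces k = 0. But k ≥ 1, so xy^2z ∉ L.
This is a contradiction; hence L is not regular.

a^{p+k} b^{3p}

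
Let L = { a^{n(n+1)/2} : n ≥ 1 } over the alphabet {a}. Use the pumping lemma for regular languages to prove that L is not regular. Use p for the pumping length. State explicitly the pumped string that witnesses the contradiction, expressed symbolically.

a^{p(p+1)/2+k}

Toward a contradiction, assume L is regular with pumping length p.
Take w = a^{p(p+1)/2} ∈ L with |w| = p(p+1)/2 ≥ p.
Write w = xyz as guaranteed by the lemma, with |xy| ≤ p and y is nonempty.
Then y = a^k for some k with 1 ≤ k ≤ p.
Pump with i = 2: xy^2z = a^{p(p+1)/2+k}. Since 1 ≤ k ≤ p, p(p+1)/2 < p(p+1)/2+k ≤ p(p+1)/2+p < (p+1)(p+2)/2, so p(p+1)/2+k is strictly between consecutive triangular numbers. So xy^2z ∉ L.
This is a contradiction; hence L is not regular.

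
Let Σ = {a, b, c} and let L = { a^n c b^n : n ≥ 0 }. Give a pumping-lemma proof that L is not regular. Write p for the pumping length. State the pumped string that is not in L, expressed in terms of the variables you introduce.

Suppose for contradiction that L is regular, and let p be the pumping length.
Take w = a^p c b^p ∈ L with |w| = 2p+1 ≥ p.
By the pumping lemma, w = xyz with |xy| ≤ p and |y| > 0.
The first p characters of w are a's, so xy (and hence y) consists only of a's. Write y = a^k, 1 ≤ k ≤ p.
Pump with i = 2: xy^2z = a^{p+k} c b^p, which would require p+k = p. But k ≥ 1, so xy^2z ∉ L.
This contradicts the pumping lemma, so L is not regular.

a^{p+k} c b^p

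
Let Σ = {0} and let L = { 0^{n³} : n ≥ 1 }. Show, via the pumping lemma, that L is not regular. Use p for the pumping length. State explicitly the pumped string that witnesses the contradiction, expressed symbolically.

Toward a contradiction, assume L is regular with pumping length p.
Take w = 0^{p³} ∈ L with |w| = p³ ≥ p.
By the pumping lemma, w = xyz with |xy| ≤ p and y is nonempty.
Then y = 0^k for some k with 1 ≤ k ≤ p.
Pump with i = 2: xy^2z = 0^{p³+k}. Since 1 ≤ k ≤ p, p³ < p³+k ≤ p³+p < p³+3p²+3p+1 = (p+1)³, so p³+k is not a perfect cube. So xy^2z ∉ L.
This contradicts the pumping lemma, so L is not regular.

0^{p³+k}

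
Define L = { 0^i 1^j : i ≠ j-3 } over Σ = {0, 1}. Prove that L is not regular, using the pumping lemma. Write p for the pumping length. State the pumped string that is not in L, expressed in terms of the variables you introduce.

0^{p+p!} 1^{p+p!+3}

Assume L is regular. Let p be the pumping length given by the pumping lemma.
Choose w = 0^p 1^{p+p!+3}. Since p ≠ (p+p!+3)-3 = p+p!, w ∈ L; and |w| ≥ p.
The pumping lemma gives a decomposition w = xyz where |xy| ≤ p and |y| > 0.
Since the first p symbols of w are all 0's and |xy| ≤ p, y lies entirely in the leading 0-block: y = 0^k for some k with 1 ≤ k ≤ p.
Since 1 ≤ k ≤ p, k divides p!; set t = 1 + p!/k. Then xy^t z has p + (p!/k)·k = p + p! copies of 0. Now the 0-count is p+p! and (1-count)-3 = (p+p!+3)-3 = p+p!, so i ≠ j-3 fails. So xy^t z = 0^{p+p!} 1^{p+p!+3} ∉ L.
This contradicts the pumping lemma, so L is not regular.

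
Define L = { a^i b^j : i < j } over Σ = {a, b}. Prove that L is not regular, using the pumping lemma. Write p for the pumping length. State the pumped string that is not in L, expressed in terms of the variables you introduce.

a^{p+k} b^{p+1}

Assume L is regular; let p be its pumping constant.
Choose w = a^p b^{p+1} ∈ L, with |w| = 2p+1 ≥ p.
Write w = xyz as guaranteed by the lemma, with |xy| ≤ p and |y| ≥ 1.
Because |xy| ≤ p and w begins with p copies of a, we have y = a^k with 1 ≤ k ≤ p.
Consider xy^2z = a^{p+k} b^{p+1}. Since k ≥ 1, the a-count p+k is at least p+1, so i < j fails; thus xy^2z ∉ L.
This is a contradiction; hence L is not regular.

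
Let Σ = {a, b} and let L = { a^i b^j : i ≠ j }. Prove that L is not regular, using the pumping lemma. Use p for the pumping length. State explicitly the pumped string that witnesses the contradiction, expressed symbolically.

Assume L is regular. Let p be the pumping length given by the pumping lemma.
Choose w = a^p b^{p+p!}. Since p ≠ p+p!, w ∈ L; and |w| ≥ p.
Write w = xyz as guaranteed by the lemma, with |xy| ≤ p and |y| ≥ 1.
Because |xy| ≤ p and w begins with p copies of a, we have y = a^k with 1 ≤ k ≤ p.
Since 1 ≤ k ≤ p, k divides p!; set t = 1 + p!/k. Then xy^t z has p + (p!/k)·k = p + p! copies of a. Now the a-count equals the b-count, so i ≠ j fails. So xy^t z = a^{p+p!} b^{p+p!} ∉ L.
This is a contradiction; hence L is not regular.

a^{p+p!} b^{p+p!}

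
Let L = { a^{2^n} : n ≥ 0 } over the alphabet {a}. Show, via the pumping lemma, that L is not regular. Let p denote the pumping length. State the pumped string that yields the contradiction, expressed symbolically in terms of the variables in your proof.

a^{2^p+k}

Assume L is regular; let p be its pumping constant.
Take w = a^{2^p} ∈ L with |w| = 2^p ≥ p.
The pumping lemma gives a decomposition w = xyz where |xy| ≤ p and y is nonempty.
Then y = a^k for some k with 1 ≤ k ≤ p.
Pump with i = 2: xy^2z = a^{2^p+k}. Since 1 ≤ k ≤ p < 2^p, we have 2^p < 2^p+k < 2^{p+1}, so 2^p+k is not a power of 2. So xy^2z ∉ L.
Contradiction. Therefore L is not regular.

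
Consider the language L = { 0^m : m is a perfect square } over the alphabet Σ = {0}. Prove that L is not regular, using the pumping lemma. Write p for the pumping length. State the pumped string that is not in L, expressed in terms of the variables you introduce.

Assume L is regular; let p be its pumping constant.
Take w = 0^{p²} ∈ L with |w| = p² ≥ p.
By the pumping lemma, w = xyz with |xy| ≤ p and y is nonempty.
Then y = 0^k for some k with 1 ≤ k ≤ p.
Pump with i = 2: xy^2z = 0^{p²+k}. Since 1 ≤ k ≤ p, p² < p²+k ≤ p²+p < (p+1)², so p²+k lies strictly between consecutive squares and is not a perfect square. So xy^2z ∉ L.
This is a contradiction; hence L is not regular.

0^{p²+k}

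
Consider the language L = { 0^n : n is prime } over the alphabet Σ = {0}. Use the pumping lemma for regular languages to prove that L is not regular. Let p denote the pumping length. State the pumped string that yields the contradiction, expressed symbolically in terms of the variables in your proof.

0^{q(1+k)}

Assume L is regular; let p be its pumping constant.
Let q be a prime with q ≥ p+2 (infinitely many primes exist), and take w = 0^q ∈ L with |w| = q ≥ p.
Write w = xyz as guaranteed by the lemma, with |xy| ≤ p and y is nonempty.
Then y = 0^k for some k with 1 ≤ k ≤ p.
Since 1 ≤ k ≤ p, |xz| = q-k. Pump with i = q+1: |xy^{q+1}z| = (q-k)+(q+1)k = q+qk = q(1+k), which is composite (both factors ≥ 2). So xy^{q+1}z = 0^{q(1+k)} ∉ L.
Contradiction. Therefore L is not regular.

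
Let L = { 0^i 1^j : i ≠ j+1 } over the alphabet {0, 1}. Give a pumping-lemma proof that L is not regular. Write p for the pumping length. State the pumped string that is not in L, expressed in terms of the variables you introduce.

0^{p+p!} 1^{p+p!-1}

Suppose for contradiction that L is regular, and let p be the pumping length.
Choose w = 0^p 1^{p+p!-1}. Since p ≠ (p+p!-1)+1 = p+p!, w ∈ L; and |w| ≥ p.
Write w = xyz as guaranteed by the lemma, with |xy| ≤ p and |y| ≥ 1.
The first p characters of w are 0's, so xy (and hence y) consists only of 0's. Write y = 0^k, 1 ≤ k ≤ p.
Since 1 ≤ k ≤ p, k divides p!; set t = 1 + p!/k. Then xy^t z has p + (p!/k)·k = p + p! copies of 0. Now the 0-count is p+p! and (1-count)+1 = (p+p!-1)+1 = p+p!, so i ≠ j+1 fails. So xy^t z = 0^{p+p!} 1^{p+p!-1} ∉ L.
Contradiction. Therefore L is not regular.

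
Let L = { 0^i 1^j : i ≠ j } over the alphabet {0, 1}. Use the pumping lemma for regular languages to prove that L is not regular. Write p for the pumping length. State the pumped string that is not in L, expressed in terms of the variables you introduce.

Suppose for contradiction that L is regular, and let p be the pumping length.
Choose w = 0^p 1^{p+p!}. Since p ≠ p+p!, w ∈ L; and |w| ≥ p.
Write w = xyz as guaranteed by the lemma, with |xy| ≤ p and |y| ≥ 1.
Since the first p symbols of w are all 0's and |xy| ≤ p, y lies entirely in the leading 0-block: y = 0^k for some k with 1 ≤ k ≤ p.
Since 1 ≤ k ≤ p, k divides p!; set t = 1 + p!/k. Then xy^t z has p + (p!/k)·k = p + p! copies of 0. Now the 0-count equals the 1-count, so i ≠ j fails. So xy^t z = 0^{p+p!} 1^{p+p!} ∉ L.
This is a contradiction; hence L is not regular.

0^{p+p!} 1^{p+p!}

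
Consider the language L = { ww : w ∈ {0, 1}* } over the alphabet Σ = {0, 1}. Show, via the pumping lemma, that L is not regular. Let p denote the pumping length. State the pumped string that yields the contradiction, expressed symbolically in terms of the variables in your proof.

Toward a contradiction, assume L is regular with pumping length p.
Take w = 0^p 1^p 0^p 1^p = uu where u = 0^p1^p; then w ∈ L and |w| = 4p ≥ p.
Write w = xyz as guaranteed by the lemma, with |xy| ≤ p and |y| ≥ 1.
Because |xy| ≤ p and w begins with p copies of 0, we have y = 0^k with 1 ≤ k ≤ p.
Pump with i = 2: xy^2z = 0^{p+k} 1^p 0^p 1^p, of length 4p+k. Suppose this equals vv. The string starts with 0 and ends with 1, so v does too; thus the boundary between the two copies of v is a 1→0 transition. There is exactly one such transition, at position 2p+k, so |v| = 2p+k and |vv| = 4p+2k ≠ 4p+k since k ≥ 1. So xy^2z ∉ L.
This contradicts the pumping lemma, so L is not regular.

0^{p+k} 1^p 0^p 1^p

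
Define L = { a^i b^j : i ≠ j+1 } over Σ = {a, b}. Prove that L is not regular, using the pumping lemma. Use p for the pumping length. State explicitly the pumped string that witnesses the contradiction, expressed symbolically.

a^{p+p!} b^{p+p!-1}

Suppose for contradiction that L is regular, and let p be the pumping length.
Choose w = a^p b^{p+p!-1}. Since p ≠ (p+p!-1)+1 = p+p!, w ∈ L; and |w| ≥ p.
The pumping lemma gives a decomposition w = xyz where |xy| ≤ p and |y| > 0.
Since the first p symbols of w are all a's and |xy| ≤ p, y lies entirely in the leading a-block: y = a^k for some k with 1 ≤ k ≤ p.
Since 1 ≤ k ≤ p, k divides p!; set t = 1 + p!/k. Then xy^t z has p + (p!/k)·k = p + p! copies of a. Now the a-count is p+p! and (b-count)+1 = (p+p!-1)+1 = p+p!, so i ≠ j+1 fails. So xy^t z = a^{p+p!} b^{p+p!-1} ∉ L.
Contradiction. Therefore L is not regular.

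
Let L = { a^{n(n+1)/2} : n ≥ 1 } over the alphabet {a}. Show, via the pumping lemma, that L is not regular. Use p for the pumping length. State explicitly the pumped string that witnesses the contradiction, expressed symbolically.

a^{p(p+1)/2+k}

Assume L is regular; let p be its pumping constant.
Take w = a^{p(p+1)/2} ∈ L with |w| = p(p+1)/2 ≥ p.
Write w = xyz as guaranteed by the lemma, with |xy| ≤ p and |y| ≥ 1.
Then y = a^k for some k with 1 ≤ k ≤ p.
Pump with i = 2: xy^2z = a^{p(p+1)/2+k}. Since 1 ≤ k ≤ p, p(p+1)/2 < p(p+1)/2+k ≤ p(p+1)/2+p < (p+1)(p+2)/2, so p(p+1)/2+k is strictly between consecutive triangular numbers. So xy^2z ∉ L.
This is a contradiction; hence L is not regular.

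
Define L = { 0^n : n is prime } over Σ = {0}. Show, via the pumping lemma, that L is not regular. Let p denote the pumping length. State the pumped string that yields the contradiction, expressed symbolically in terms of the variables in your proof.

Assume L is regular; let p be its pumping constant.
Let q be a prime with q ≥ p+2 (infinitely many primes exist), and take w = 0^q ∈ L with |w| = q ≥ p.
Write w = xyz as guaranteed by the lemma, with |xy| ≤ p and |y| > 0.
Then y = 0^k for some k with 1 ≤ k ≤ p.
Since 1 ≤ k ≤ p, |xz| = q-k. Pump with i = q+1: |xy^{q+1}z| = (q-k)+(q+1)k = q+qk = q(1+k), which is composite (both factors ≥ 2). So xy^{q+1}z = 0^{q(1+k)} ∉ L.
This is a contradiction; hence L is not regular.

0^{q(1+k)}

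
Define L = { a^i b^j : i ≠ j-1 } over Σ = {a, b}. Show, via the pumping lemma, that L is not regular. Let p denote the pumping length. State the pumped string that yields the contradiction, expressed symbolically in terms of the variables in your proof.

Assume L is regular; let p be its pumping constant.
Choose w = a^p b^{p+p!+1}. Since p ≠ (p+p!+1)-1 = p+p!, w ∈ L; and |w| ≥ p.
By the pumping lemma, w = xyz with |xy| ≤ p and y is nonempty.
Since the first p symbols of w are all a's and |xy| ≤ p, y lies entirely in the leading a-block: y = a^k for some k with 1 ≤ k ≤ p.
Since 1 ≤ k ≤ p, k divides p!; set t = 1 + p!/k. Then xy^t z has p + (p!/k)·k = p + p! copies of a. Now the a-count is p+p! and (b-count)-1 = (p+p!+1)-1 = p+p!, so i ≠ j-1 fails. So xy^t z = a^{p+p!} b^{p+p!+1} ∉ L.
This is a contradiction; hence L is not regular.

a^{p+p!} b^{p+p!+1}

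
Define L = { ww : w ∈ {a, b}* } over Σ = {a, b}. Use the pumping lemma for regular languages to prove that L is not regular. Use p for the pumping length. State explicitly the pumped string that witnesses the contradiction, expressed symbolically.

a^{p+k} b^p a^p b^p

Suppose for contradiction that L is regular, and let p be the pumping length.
Take w = a^p b^p a^p b^p = uu where u = a^pb^p; then w ∈ L and |w| = 4p ≥ p.
Write w = xyz as guaranteed by the lemma, with |xy| ≤ p and |y| > 0.
Since the first p symbols of w are all a's and |xy| ≤ p, y lies entirely in the leading a-block: y = a^k for some k with 1 ≤ k ≤ p.
Pump with i = 2: xy^2z = a^{p+k} b^p a^p b^p, of length 4p+k. Suppose this equals vv. The string starts with a and ends with b, so v does too; thus the boundary between the two copies of v is a b→a transition. There is exactly one such transition, at position 2p+k, so |v| = 2p+k and |vv| = 4p+2k ≠ 4p+k since k ≥ 1. So xy^2z ∉ L.
This is a contradiction; hence L is not regular.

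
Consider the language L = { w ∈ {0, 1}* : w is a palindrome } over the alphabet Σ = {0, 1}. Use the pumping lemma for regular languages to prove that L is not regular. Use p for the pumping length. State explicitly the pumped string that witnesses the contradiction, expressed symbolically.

0^{p+k} 1 0^p

Assume L is regular. Let p be the pumping length given by the pumping lemma.
Take w = 0^p 1 0^p, a palindrome of length 2p+1 ≥ p.
Write w = xyz as guaranteed by the lemma, with |xy| ≤ p and y is nonempty.
The first p characters of w are 0's, so xy (and hence y) consists only of 0's. Write y = 0^k, 1 ≤ k ≤ p.
Pump with i = 2: xy^2z = 0^{p+k} 1 0^p. Its reverse is 0^p 1 0^{p+k}, which differs from xy^2z since k ≥ 1. So xy^2z is not a palindrome and xy^2z ∉ L.
Contradiction. Therefore L is not regular.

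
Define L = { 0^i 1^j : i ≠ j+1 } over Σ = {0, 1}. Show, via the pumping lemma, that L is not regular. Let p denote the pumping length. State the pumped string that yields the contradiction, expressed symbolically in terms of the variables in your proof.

Suppose for contradiction that L is regular, and let p be the pumping length.
Choose w = 0^p 1^{p+p!-1}. Since p ≠ (p+p!-1)+1 = p+p!, w ∈ L; and |w| ≥ p.
The pumping lemma gives a decomposition w = xyz where |xy| ≤ p and |y| > 0.
Since the first p symbols of w are all 0's and |xy| ≤ p, y lies entirely in the leading 0-block: y = 0^k for some k with 1 ≤ k ≤ p.
Since 1 ≤ k ≤ p, k divides p!; set t = 1 + p!/k. Then xy^t z has p + (p!/k)·k = p + p! copies of 0. Now the 0-count is p+p! and (1-count)+1 = (p+p!-1)+1 = p+p!, so i ≠ j+1 fails. So xy^t z = 0^{p+p!} 1^{p+p!-1} ∉ L.
Contradiction. Therefore L is not regular.

0^{p+p!} 1^{p+p!-1}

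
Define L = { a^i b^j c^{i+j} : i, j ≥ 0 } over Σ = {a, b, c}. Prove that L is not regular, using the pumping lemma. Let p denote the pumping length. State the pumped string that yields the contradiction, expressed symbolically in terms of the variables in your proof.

a^{p+k} b^p c^{2p}

Assume L is regular; let p be its pumping constant.
Take w = a^p b^p c^{2p} ∈ L (with i=j=p, i+j=2p), |w| = 4p ≥ p.
The pumping lemma gives a decomposition w = xyz where |xy| ≤ p and y is nonempty.
Because |xy| ≤ p and w begins with p copies of a, we have y = a^k with 1 ≤ k ≤ p.
Consider xy^2z = a^{p+k} b^p c^{2p}. Now the a- and b-counts sum to 2p+k, but the c-count is 2p ≠ 2p+k. So xy^2z ∉ L.
This is a contradiction; hence L is not regular.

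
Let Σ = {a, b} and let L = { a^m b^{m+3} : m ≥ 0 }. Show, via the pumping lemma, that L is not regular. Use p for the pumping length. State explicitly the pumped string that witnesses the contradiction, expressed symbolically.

a^{p+k} b^{p+3}

Assume L is regular. Let p be the pumping length given by the pumping lemma.
Let w = a^p b^{p+3} ∈ L; note |w| = 2p+3 ≥ p.
Write w = xyz as guaranteed by the lemma, with |xy| ≤ p and y is nonempty.
The first p characters of w are a's, so xy (and hence y) consists only of a's. Write y = a^k, 1 ≤ k ≤ p.
Pump with i = 2: xy^2z = a^{p+k} b^{p+3}. For this to lie in L we would need p+3 = (p+k)+3, which forces k = 0. But k ≥ 1, so xy^2z ∉ L.
Contradiction. Therefore L is not regular.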